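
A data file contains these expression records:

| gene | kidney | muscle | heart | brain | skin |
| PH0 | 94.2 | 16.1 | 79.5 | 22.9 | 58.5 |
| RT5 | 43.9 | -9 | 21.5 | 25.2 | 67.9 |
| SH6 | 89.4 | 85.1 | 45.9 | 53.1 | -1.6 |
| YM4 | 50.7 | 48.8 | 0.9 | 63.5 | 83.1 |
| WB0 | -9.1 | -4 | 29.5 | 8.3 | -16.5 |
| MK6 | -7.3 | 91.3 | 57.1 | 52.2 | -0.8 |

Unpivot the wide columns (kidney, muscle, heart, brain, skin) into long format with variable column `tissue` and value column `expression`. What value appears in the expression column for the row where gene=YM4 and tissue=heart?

0.9

Unpivoting turns each (gene, wide-column) pair into one long row.
The wide cell at row YM4, column heart holds 0.9, so the long row (YM4, heart) has expression=0.9.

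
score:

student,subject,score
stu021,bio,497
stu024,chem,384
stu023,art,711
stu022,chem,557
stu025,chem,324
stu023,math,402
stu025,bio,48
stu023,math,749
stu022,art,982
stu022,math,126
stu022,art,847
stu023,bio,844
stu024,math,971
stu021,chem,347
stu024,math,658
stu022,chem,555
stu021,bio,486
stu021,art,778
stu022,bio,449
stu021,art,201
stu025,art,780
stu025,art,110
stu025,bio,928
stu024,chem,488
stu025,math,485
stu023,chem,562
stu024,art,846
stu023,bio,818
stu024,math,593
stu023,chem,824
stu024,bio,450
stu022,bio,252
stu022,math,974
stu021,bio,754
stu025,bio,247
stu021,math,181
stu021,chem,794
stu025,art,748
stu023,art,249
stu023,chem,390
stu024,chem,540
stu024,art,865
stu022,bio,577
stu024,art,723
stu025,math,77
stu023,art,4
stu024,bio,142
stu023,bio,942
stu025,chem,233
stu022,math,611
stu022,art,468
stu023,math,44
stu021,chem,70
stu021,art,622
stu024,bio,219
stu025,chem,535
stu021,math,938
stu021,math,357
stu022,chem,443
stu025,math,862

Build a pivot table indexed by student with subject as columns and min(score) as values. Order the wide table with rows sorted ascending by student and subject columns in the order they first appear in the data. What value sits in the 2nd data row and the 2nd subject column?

With rows sorted ascending by student, row 2 is student=stu022. subject columns in first-appearance order: bio, chem, art, math; column 2 is chem.
Long rows with student=stu022, subject=chem: min(557, 555, 443) = 443.

443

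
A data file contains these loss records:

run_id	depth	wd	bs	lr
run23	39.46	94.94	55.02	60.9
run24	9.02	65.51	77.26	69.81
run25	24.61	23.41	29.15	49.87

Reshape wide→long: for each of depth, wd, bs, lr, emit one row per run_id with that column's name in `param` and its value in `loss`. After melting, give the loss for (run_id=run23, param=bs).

55.02

Unpivoting turns each (run_id, wide-column) pair into one long row.
The wide cell at row run23, column bs holds 55.02, so the long row (run23, bs) has loss=55.02.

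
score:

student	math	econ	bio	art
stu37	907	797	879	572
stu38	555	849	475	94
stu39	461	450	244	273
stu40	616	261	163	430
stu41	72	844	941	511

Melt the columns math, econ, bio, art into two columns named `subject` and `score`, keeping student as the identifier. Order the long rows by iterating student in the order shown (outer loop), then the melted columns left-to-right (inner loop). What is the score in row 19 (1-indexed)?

20 rows total (5 × 4). Row 19: index ⌊(19-1)/4⌋ = 4 into student → stu41; (19-1) mod 4 = 2 into the melted columns → bio.
So row 19 is (stu41, bio, 941); score = 941.

941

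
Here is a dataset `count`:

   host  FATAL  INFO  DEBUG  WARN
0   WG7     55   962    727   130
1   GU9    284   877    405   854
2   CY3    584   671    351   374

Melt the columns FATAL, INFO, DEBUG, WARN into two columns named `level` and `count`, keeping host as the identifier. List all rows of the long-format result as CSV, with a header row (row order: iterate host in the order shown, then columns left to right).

Each (host, column) pair becomes one row: 3 × 4 = 12 rows.
For example, (WG7, FATAL) → count=55.

host,level,count
WG7,FATAL,55
WG7,INFO,962
WG7,DEBUG,727
WG7,WARN,130
GU9,FATAL,284
GU9,INFO,877
GU9,DEBUG,405
GU9,WARN,854
CY3,FATAL,584
CY3,INFO,671
CY3,DEBUG,351
CY3,WARN,374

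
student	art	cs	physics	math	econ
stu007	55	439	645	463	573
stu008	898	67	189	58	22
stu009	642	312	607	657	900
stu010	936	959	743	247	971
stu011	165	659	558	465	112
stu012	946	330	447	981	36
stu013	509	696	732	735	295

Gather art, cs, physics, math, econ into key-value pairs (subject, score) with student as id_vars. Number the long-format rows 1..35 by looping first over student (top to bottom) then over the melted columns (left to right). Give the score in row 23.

558

35 rows total (7 × 5). Row 23: index ⌊(23-1)/5⌋ = 4 into student → stu011; (23-1) mod 5 = 2 into the melted columns → physics.
So row 23 is (stu011, physics, 558); score = 558.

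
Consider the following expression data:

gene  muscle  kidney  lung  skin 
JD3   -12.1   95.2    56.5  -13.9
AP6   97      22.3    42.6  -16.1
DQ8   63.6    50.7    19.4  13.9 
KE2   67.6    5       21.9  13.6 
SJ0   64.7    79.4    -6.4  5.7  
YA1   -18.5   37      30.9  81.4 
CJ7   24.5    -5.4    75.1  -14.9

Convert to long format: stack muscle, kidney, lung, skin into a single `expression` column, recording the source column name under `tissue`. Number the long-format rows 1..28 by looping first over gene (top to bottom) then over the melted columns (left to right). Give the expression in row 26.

28 rows total (7 × 4). Row 26: index ⌊(26-1)/4⌋ = 6 into gene → CJ7; (26-1) mod 4 = 1 into the melted columns → kidney.
So row 26 is (CJ7, kidney, -5.4); expression = -5.4.

-5.4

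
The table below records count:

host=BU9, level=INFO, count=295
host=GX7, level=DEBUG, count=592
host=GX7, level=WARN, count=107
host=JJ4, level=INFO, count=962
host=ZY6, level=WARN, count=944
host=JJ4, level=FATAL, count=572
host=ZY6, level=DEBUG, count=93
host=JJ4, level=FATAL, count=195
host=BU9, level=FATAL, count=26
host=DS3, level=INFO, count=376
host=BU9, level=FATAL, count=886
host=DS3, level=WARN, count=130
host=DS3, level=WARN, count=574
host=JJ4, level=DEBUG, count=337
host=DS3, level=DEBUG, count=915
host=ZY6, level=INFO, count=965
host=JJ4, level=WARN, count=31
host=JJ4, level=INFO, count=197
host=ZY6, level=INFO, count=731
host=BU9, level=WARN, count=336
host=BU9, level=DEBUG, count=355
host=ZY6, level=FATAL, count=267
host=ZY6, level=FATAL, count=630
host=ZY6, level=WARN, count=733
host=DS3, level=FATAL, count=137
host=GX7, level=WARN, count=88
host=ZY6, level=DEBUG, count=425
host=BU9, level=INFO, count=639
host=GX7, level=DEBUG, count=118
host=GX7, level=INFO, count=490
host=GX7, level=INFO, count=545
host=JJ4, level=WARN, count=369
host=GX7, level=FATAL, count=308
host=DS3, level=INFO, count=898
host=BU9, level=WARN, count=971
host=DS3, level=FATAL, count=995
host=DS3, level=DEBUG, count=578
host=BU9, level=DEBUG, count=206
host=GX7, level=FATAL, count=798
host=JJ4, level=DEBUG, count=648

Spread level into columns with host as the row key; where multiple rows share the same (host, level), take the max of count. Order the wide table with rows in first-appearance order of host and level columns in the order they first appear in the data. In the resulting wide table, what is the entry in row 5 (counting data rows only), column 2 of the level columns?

With rows in first-appearance order of host, row 5 is host=DS3. level columns in first-appearance order: INFO, DEBUG, WARN, FATAL; column 2 is DEBUG.
Long rows with host=DS3, level=DEBUG: max(915, 578) = 915.

915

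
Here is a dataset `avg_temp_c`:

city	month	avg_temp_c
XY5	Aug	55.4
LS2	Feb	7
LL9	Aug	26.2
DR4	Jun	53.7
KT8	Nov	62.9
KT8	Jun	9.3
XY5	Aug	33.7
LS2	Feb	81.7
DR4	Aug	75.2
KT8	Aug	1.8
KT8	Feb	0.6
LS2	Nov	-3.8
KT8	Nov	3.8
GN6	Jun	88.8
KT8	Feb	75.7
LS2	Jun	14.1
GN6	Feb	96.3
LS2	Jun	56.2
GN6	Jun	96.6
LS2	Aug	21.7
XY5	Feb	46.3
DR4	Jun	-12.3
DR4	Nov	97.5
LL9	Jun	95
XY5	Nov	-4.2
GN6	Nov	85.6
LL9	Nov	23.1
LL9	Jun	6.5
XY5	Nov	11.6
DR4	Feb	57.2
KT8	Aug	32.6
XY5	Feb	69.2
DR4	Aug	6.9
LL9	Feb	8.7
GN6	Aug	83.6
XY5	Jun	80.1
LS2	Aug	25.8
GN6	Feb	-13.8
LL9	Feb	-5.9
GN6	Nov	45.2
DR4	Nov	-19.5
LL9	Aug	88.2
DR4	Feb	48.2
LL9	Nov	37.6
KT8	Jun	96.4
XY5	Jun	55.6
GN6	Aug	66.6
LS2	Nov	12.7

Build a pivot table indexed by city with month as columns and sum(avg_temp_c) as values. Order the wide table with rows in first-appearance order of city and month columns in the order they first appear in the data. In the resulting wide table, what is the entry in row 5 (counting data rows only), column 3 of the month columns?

105.7

With rows in first-appearance order of city, row 5 is city=KT8. month columns in first-appearance order: Aug, Feb, Jun, Nov; column 3 is Jun.
Long rows with city=KT8, month=Jun: 9.3 + 96.4 = 105.7.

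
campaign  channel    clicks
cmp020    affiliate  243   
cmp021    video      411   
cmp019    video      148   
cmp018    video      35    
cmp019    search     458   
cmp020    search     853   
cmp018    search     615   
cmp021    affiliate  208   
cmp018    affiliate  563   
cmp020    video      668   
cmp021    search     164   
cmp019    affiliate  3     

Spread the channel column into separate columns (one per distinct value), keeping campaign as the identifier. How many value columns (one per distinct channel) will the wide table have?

3

3 distinct channel values: video, affiliate, search.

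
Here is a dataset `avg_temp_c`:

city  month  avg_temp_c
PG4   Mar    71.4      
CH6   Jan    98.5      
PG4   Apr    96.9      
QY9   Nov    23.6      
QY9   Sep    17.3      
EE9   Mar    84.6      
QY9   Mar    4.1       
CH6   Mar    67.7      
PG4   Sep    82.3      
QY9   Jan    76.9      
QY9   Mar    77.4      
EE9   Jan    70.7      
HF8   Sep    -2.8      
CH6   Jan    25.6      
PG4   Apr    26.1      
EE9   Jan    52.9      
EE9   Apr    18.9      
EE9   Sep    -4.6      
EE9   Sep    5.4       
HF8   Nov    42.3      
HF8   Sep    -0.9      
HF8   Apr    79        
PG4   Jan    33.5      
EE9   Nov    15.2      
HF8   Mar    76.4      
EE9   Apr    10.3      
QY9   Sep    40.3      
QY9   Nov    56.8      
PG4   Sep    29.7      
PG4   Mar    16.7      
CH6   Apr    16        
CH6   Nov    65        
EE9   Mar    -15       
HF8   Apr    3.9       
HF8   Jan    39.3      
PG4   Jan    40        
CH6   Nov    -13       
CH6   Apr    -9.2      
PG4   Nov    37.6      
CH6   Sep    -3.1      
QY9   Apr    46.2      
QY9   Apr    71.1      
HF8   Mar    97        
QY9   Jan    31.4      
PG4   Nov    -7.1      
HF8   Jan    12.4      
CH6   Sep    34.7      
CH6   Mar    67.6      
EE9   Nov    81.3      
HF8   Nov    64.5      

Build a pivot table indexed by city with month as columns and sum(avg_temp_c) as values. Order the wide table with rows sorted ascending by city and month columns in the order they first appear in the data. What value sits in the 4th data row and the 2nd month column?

73.5

With rows sorted ascending by city, row 4 is city=PG4. month columns in first-appearance order: Mar, Jan, Apr, Nov, Sep; column 2 is Jan.
Long rows with city=PG4, month=Jan: 33.5 + 40 = 73.5.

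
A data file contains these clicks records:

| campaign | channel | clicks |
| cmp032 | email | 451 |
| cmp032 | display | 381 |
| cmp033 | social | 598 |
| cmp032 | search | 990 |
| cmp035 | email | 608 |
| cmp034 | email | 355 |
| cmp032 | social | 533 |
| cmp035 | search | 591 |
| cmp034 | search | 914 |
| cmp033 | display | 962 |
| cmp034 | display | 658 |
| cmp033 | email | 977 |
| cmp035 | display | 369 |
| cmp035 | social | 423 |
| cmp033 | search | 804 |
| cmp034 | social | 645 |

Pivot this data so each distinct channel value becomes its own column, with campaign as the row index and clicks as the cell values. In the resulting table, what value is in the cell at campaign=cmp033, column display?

Wide layout: rows indexed by campaign, columns are the 4 distinct channel values (email, display, social, search).
Cell (campaign=cmp033, channel=display) draws from the long row where campaign=cmp033 and channel=display, which has clicks=962.

962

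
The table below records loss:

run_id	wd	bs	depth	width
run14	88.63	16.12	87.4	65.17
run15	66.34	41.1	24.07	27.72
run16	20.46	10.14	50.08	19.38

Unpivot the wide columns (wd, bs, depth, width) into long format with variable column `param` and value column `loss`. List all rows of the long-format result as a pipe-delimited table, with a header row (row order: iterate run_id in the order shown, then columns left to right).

| run_id | param | loss |
| run14 | wd | 88.63 |
| run14 | bs | 16.12 |
| run14 | depth | 87.4 |
| run14 | width | 65.17 |
| run15 | wd | 66.34 |
| run15 | bs | 41.1 |
| run15 | depth | 24.07 |
| run15 | width | 27.72 |
| run16 | wd | 20.46 |
| run16 | bs | 10.14 |
| run16 | depth | 50.08 |
| run16 | width | 19.38 |

Each (run_id, column) pair becomes one row: 3 × 4 = 12 rows.
For example, (run14, wd) → loss=88.63.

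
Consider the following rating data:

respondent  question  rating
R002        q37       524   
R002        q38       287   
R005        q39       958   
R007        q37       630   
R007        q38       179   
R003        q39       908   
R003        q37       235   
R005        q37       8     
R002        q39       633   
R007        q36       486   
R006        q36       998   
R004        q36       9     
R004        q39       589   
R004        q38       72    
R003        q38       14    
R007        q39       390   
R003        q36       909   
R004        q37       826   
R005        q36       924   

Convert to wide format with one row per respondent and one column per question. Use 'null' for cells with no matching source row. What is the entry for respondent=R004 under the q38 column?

The long row with respondent=R004, question=q38 has rating=72.

72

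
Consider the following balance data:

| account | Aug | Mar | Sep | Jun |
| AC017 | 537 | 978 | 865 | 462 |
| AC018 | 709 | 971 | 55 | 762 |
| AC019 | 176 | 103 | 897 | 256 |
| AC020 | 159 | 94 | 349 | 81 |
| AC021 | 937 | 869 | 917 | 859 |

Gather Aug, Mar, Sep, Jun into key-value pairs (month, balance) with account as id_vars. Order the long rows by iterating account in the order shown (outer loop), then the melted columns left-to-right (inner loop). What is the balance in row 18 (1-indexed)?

20 rows total (5 × 4). Row 18: index ⌊(18-1)/4⌋ = 4 into account → AC021; (18-1) mod 4 = 1 into the melted columns → Mar.
So row 18 is (AC021, Mar, 869); balance = 869.

869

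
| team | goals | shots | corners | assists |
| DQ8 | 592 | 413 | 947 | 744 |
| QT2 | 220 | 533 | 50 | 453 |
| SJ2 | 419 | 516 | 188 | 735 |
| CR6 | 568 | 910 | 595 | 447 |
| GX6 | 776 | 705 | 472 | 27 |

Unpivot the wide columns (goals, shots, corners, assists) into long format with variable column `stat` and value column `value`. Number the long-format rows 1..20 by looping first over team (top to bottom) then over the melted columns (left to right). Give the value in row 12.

735

20 rows total (5 × 4). Row 12: index ⌊(12-1)/4⌋ = 2 into team → SJ2; (12-1) mod 4 = 3 into the melted columns → assists.
So row 12 is (SJ2, assists, 735); value = 735.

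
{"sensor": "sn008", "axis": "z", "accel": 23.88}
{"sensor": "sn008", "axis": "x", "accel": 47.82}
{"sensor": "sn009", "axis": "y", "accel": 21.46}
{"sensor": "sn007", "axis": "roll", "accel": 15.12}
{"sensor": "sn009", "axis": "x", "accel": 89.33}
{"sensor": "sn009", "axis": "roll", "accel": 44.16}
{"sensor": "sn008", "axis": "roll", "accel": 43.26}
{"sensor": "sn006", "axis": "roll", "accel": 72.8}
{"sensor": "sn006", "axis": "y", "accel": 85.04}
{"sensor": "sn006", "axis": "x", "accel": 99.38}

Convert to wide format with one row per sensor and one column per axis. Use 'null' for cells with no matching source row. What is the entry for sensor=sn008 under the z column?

The long row with sensor=sn008, axis=z has accel=23.88.

23.88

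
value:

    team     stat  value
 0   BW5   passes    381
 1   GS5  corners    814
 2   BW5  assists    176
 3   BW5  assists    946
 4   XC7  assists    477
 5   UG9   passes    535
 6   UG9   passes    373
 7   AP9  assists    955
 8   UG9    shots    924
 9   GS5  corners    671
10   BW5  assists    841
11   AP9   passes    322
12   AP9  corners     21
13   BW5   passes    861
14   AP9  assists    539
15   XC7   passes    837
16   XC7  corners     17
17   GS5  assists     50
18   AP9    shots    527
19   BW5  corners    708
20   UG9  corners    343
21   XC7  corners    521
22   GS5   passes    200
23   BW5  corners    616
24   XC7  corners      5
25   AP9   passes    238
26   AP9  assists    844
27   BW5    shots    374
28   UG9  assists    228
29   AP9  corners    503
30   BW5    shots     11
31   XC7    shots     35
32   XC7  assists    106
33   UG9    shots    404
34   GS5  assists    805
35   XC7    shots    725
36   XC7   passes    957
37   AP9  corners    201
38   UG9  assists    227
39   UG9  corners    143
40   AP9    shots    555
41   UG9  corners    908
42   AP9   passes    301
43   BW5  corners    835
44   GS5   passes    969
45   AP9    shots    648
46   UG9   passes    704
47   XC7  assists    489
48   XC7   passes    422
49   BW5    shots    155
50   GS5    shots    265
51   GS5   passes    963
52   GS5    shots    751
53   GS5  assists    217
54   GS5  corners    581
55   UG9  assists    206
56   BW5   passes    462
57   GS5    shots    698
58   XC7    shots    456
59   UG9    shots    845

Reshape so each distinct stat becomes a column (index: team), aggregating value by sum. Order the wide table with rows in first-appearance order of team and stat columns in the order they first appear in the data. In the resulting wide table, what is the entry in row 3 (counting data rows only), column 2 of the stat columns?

With rows in first-appearance order of team, row 3 is team=XC7. stat columns in first-appearance order: passes, corners, assists, shots; column 2 is corners.
Long rows with team=XC7, stat=corners: 17 + 521 + 5 = 543.

543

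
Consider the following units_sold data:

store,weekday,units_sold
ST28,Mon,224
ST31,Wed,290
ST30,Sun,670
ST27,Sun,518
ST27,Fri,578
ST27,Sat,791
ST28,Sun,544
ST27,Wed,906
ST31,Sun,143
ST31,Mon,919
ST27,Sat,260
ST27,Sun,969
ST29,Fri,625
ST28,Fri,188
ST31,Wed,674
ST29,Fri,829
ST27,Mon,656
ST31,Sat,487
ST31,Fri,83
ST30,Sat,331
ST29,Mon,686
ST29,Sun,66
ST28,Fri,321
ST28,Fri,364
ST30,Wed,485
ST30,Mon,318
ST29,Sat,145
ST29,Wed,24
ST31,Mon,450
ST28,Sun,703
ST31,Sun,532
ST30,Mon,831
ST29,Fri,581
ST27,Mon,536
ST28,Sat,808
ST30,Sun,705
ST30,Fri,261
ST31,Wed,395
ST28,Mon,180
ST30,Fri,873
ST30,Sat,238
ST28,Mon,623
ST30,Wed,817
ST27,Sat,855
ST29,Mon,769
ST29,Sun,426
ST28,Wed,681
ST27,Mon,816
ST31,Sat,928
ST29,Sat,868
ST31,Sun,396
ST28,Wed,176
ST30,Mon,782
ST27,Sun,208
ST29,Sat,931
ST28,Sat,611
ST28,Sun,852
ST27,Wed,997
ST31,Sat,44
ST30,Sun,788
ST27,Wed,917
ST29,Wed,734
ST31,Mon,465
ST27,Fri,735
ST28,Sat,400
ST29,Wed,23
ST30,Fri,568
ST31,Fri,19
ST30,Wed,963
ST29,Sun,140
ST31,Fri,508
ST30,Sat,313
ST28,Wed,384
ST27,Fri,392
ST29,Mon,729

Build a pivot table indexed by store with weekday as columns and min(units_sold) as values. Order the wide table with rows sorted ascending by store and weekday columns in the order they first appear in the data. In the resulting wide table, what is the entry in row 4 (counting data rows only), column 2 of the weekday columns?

485

With rows sorted ascending by store, row 4 is store=ST30. weekday columns in first-appearance order: Mon, Wed, Sun, Fri, Sat; column 2 is Wed.
Long rows with store=ST30, weekday=Wed: min(485, 817, 963) = 485.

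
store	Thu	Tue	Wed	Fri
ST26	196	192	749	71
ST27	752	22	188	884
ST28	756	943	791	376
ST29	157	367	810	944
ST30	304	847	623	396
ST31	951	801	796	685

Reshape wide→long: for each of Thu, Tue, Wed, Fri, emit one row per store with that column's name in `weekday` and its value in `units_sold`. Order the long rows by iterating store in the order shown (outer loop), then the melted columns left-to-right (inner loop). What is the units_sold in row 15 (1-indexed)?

24 rows total (6 × 4). Row 15: index ⌊(15-1)/4⌋ = 3 into store → ST29; (15-1) mod 4 = 2 into the melted columns → Wed.
So row 15 is (ST29, Wed, 810); units_sold = 810.

810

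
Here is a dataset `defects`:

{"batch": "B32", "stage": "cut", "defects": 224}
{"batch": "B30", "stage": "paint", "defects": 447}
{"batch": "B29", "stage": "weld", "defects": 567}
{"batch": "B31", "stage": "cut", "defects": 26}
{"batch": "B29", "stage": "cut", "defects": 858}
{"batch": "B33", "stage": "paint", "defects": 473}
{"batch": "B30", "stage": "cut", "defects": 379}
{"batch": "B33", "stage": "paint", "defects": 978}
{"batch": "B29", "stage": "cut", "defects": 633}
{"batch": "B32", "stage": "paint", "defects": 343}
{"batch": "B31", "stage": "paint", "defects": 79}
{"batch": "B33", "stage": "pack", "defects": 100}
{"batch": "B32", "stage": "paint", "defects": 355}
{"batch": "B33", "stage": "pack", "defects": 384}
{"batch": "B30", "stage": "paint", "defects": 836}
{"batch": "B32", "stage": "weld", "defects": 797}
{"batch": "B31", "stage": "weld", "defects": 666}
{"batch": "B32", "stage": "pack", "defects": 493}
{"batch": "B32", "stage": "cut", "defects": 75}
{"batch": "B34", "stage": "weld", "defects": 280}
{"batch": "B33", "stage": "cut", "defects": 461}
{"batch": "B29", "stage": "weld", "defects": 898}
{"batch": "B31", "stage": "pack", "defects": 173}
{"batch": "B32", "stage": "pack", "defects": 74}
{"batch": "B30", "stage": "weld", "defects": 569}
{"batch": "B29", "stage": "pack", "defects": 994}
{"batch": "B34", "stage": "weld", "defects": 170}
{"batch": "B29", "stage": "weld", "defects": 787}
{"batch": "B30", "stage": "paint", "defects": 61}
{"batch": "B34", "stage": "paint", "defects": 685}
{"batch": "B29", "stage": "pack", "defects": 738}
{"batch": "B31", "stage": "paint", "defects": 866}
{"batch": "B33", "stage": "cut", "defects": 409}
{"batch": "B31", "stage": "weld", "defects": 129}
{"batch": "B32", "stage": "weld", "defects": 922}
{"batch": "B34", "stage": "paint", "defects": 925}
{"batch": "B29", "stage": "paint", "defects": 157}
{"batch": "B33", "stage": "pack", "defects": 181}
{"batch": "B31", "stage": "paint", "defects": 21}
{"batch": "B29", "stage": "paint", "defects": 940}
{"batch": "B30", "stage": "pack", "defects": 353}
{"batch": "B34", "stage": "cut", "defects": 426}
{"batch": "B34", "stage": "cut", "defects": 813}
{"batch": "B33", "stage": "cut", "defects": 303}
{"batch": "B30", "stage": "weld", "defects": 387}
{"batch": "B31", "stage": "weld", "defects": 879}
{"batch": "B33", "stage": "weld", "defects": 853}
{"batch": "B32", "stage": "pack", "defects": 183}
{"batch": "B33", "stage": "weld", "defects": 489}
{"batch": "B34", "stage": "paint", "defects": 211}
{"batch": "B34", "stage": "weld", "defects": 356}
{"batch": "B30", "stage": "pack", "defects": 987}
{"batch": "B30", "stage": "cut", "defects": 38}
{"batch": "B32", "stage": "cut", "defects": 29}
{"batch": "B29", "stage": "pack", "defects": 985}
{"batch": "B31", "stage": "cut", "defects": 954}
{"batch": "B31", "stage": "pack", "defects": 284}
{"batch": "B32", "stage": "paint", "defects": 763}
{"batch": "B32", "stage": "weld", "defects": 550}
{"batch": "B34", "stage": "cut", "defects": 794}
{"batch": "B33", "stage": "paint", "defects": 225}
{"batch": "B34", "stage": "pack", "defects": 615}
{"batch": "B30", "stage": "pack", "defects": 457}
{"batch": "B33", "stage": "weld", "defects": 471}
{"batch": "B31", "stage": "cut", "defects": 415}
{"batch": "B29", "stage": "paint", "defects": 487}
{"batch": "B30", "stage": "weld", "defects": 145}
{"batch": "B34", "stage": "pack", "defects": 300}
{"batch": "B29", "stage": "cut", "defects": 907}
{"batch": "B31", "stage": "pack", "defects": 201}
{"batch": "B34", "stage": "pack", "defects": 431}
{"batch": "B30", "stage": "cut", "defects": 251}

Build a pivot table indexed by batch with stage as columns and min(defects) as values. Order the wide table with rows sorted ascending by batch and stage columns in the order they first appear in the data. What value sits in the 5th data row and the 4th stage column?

With rows sorted ascending by batch, row 5 is batch=B33. stage columns in first-appearance order: cut, paint, weld, pack; column 4 is pack.
Long rows with batch=B33, stage=pack: min(100, 384, 181) = 100.

100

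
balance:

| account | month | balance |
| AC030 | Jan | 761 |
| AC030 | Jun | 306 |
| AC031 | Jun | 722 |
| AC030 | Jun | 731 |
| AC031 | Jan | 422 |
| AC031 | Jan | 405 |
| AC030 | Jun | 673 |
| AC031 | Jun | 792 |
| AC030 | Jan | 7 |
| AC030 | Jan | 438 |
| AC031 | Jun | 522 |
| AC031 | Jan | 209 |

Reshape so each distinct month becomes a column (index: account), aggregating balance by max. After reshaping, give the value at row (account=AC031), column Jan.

Rows with account=AC031 and month=Jan: balance values are 422, 405, 209.
max(422, 405, 209) = 422.

422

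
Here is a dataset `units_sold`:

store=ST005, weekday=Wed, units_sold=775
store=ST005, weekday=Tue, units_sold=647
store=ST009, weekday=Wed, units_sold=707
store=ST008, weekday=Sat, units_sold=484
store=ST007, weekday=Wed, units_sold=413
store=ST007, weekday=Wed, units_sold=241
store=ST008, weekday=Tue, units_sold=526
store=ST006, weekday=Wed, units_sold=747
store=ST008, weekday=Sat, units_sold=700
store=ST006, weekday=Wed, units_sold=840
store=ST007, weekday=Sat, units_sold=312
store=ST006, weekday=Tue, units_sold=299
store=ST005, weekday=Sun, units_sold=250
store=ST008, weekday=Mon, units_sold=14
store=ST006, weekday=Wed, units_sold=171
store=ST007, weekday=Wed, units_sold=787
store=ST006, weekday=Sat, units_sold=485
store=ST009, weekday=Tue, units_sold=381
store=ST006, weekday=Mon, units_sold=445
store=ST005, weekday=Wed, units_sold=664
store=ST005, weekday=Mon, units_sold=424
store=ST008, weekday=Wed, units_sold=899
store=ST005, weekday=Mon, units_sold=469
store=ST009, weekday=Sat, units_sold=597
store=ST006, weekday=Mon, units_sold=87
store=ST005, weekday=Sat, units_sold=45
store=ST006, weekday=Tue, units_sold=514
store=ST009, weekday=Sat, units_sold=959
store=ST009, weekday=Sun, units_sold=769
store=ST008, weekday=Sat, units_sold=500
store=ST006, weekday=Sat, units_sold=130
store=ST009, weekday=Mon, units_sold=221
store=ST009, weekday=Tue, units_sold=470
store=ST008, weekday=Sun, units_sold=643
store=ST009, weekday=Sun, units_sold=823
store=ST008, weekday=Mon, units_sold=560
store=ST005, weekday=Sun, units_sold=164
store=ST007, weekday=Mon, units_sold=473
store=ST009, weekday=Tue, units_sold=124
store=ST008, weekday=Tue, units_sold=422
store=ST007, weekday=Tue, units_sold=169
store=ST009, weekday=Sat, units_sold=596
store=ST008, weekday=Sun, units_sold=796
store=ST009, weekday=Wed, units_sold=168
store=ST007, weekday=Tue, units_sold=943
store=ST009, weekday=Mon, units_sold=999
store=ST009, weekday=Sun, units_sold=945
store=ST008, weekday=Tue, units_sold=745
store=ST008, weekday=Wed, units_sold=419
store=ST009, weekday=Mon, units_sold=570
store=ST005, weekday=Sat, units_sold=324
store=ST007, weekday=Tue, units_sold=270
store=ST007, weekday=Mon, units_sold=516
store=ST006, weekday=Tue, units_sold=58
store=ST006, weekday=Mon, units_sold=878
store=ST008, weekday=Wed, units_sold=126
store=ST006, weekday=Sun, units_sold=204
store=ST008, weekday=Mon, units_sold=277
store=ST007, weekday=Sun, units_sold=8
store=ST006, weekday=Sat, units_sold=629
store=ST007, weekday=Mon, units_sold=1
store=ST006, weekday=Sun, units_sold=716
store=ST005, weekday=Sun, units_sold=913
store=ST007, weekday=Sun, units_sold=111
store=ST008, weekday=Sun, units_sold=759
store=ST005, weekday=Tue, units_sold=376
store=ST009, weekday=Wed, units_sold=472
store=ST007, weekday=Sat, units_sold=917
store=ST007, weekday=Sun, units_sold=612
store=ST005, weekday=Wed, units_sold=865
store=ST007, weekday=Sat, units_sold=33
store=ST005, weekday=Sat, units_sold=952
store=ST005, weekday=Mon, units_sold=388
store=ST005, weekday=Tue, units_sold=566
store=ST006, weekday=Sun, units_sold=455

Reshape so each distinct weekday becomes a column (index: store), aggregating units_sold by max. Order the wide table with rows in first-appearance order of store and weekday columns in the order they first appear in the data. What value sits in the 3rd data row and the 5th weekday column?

560

With rows in first-appearance order of store, row 3 is store=ST008. weekday columns in first-appearance order: Wed, Tue, Sat, Sun, Mon; column 5 is Mon.
Long rows with store=ST008, weekday=Mon: max(14, 560, 277) = 560.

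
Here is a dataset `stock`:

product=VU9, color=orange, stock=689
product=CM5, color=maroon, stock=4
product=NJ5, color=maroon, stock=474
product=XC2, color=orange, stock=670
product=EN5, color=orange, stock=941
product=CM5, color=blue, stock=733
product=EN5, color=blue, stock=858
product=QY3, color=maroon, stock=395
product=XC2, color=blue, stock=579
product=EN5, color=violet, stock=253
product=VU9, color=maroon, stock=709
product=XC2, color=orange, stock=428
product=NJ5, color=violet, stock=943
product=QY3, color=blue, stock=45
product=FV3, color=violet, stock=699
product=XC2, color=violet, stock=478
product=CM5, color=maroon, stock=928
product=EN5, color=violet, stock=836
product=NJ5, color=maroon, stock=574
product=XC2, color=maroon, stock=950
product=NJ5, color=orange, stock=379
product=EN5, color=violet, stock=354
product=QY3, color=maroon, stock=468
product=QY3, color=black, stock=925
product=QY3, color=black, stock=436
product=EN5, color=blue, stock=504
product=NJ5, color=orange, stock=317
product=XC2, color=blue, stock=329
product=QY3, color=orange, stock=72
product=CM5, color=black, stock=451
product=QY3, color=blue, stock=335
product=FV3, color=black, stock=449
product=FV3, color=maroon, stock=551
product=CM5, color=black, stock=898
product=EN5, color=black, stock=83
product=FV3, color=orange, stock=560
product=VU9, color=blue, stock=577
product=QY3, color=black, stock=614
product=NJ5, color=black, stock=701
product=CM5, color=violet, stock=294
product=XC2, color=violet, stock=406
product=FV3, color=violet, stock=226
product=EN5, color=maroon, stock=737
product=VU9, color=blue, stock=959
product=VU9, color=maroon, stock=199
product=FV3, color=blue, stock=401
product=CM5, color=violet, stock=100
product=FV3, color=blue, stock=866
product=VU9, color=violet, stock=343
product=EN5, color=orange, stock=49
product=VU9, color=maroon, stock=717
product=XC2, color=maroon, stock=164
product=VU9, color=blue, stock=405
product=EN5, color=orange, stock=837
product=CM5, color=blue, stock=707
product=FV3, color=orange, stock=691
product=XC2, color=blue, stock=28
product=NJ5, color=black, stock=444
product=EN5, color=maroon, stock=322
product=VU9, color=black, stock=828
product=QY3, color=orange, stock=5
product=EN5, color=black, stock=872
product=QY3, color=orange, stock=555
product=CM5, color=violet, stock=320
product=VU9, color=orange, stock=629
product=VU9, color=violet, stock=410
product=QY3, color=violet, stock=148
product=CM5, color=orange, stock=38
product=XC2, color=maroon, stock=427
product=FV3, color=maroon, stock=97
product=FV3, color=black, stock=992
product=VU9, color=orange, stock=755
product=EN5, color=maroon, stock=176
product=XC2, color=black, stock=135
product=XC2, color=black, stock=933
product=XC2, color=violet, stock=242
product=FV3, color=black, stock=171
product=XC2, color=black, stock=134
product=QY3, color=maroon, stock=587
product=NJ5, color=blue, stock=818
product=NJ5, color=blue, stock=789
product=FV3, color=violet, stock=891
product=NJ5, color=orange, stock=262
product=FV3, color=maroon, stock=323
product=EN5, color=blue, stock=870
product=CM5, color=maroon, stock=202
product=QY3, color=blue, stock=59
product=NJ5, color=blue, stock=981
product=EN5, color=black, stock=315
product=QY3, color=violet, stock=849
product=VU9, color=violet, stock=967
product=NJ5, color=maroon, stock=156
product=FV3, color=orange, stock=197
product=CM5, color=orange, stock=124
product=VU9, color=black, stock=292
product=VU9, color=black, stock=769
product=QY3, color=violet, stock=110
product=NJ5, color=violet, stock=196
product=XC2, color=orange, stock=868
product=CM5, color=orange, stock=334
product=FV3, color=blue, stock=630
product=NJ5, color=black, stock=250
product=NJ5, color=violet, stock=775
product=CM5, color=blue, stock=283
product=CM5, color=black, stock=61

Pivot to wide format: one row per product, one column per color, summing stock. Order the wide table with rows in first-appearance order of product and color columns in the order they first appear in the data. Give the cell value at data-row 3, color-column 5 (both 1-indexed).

1395

With rows in first-appearance order of product, row 3 is product=NJ5. color columns in first-appearance order: orange, maroon, blue, violet, black; column 5 is black.
Long rows with product=NJ5, color=black: 701 + 444 + 250 = 1395.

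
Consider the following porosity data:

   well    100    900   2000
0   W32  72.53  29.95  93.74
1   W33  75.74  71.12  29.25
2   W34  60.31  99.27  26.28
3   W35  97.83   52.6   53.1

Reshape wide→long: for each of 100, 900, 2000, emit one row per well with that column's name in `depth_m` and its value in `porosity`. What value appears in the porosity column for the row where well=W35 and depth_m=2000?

53.1

Unpivoting turns each (well, wide-column) pair into one long row.
The wide cell at row W35, column 2000 holds 53.1, so the long row (W35, 2000) has porosity=53.1.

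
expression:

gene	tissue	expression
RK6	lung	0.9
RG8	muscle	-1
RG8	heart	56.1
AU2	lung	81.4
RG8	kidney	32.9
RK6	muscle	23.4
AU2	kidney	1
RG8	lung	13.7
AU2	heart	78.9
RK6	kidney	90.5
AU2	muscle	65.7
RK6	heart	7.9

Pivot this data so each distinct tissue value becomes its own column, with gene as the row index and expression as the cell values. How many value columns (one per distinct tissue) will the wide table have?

4

4 distinct tissue values: heart, kidney, muscle, lung.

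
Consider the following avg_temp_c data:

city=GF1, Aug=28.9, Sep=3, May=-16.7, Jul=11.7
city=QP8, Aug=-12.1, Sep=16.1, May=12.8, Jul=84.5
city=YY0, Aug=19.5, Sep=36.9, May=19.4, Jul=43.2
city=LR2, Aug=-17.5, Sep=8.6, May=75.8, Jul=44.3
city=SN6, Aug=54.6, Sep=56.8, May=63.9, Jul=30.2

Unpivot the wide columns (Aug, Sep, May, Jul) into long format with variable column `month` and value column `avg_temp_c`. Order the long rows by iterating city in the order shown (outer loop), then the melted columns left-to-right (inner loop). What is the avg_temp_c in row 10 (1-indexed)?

20 rows total (5 × 4). Row 10: index ⌊(10-1)/4⌋ = 2 into city → YY0; (10-1) mod 4 = 1 into the melted columns → Sep.
So row 10 is (YY0, Sep, 36.9); avg_temp_c = 36.9.

36.9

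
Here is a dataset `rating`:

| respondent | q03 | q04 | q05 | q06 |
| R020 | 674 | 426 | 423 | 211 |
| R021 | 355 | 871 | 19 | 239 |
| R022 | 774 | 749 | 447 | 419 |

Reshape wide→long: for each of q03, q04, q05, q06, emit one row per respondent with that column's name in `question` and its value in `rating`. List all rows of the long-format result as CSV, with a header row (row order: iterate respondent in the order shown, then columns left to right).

Each (respondent, column) pair becomes one row: 3 × 4 = 12 rows.
For example, (R020, q03) → rating=674.

respondent,question,rating
R020,q03,674
R020,q04,426
R020,q05,423
R020,q06,211
R021,q03,355
R021,q04,871
R021,q05,19
R021,q06,239
R022,q03,774
R022,q04,749
R022,q05,447
R022,q06,419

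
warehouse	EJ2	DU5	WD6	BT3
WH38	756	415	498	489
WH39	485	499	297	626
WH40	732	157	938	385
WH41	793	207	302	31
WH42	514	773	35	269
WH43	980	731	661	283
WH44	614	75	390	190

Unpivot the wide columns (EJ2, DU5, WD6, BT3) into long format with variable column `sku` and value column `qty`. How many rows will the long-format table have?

7 warehouse values × 4 melted columns = 28 rows.

28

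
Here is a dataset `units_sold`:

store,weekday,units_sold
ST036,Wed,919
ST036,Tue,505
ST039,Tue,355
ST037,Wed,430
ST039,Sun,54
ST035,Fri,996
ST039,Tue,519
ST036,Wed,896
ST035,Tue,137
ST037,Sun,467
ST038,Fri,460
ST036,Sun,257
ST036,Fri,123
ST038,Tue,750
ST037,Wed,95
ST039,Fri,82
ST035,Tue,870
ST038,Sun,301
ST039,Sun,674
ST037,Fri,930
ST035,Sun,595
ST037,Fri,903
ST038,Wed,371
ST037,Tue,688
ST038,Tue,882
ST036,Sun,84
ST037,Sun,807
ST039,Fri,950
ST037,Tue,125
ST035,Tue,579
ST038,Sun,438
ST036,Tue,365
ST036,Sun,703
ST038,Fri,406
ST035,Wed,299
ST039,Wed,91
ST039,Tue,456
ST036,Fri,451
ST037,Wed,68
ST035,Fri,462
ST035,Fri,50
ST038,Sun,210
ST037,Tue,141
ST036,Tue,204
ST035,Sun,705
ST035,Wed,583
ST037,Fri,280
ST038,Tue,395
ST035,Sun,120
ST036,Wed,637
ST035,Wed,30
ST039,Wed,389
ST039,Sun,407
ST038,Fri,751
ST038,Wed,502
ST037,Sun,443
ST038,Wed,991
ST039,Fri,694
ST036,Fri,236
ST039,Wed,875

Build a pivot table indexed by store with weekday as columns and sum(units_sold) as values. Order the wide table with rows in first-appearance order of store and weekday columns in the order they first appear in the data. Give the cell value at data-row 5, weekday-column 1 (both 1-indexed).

With rows in first-appearance order of store, row 5 is store=ST038. weekday columns in first-appearance order: Wed, Tue, Sun, Fri; column 1 is Wed.
Long rows with store=ST038, weekday=Wed: 371 + 502 + 991 = 1864.

1864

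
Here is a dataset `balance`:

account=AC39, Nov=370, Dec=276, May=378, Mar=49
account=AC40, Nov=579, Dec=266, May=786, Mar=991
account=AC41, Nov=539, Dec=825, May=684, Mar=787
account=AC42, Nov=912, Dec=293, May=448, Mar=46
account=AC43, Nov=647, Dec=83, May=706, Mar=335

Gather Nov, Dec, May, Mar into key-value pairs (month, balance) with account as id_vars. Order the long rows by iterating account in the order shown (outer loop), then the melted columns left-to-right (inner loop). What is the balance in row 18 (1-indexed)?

83

20 rows total (5 × 4). Row 18: index ⌊(18-1)/4⌋ = 4 into account → AC43; (18-1) mod 4 = 1 into the melted columns → Dec.
So row 18 is (AC43, Dec, 83); balance = 83.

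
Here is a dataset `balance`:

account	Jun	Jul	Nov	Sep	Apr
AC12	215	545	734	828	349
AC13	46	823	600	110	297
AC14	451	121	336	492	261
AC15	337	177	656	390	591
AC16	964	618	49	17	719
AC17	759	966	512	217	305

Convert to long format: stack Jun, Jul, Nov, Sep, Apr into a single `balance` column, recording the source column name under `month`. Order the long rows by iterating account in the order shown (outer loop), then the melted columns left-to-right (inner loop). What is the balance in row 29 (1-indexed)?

217

30 rows total (6 × 5). Row 29: index ⌊(29-1)/5⌋ = 5 into account → AC17; (29-1) mod 5 = 3 into the melted columns → Sep.
So row 29 is (AC17, Sep, 217); balance = 217.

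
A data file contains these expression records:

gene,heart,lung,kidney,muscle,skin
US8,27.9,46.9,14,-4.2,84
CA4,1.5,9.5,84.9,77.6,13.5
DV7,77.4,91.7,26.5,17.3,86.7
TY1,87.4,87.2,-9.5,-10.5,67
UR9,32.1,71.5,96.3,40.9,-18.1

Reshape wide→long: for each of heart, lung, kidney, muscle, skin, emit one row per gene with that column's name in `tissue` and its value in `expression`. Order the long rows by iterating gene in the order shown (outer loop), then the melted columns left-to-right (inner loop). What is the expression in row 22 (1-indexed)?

25 rows total (5 × 5). Row 22: index ⌊(22-1)/5⌋ = 4 into gene → UR9; (22-1) mod 5 = 1 into the melted columns → lung.
So row 22 is (UR9, lung, 71.5); expression = 71.5.

71.5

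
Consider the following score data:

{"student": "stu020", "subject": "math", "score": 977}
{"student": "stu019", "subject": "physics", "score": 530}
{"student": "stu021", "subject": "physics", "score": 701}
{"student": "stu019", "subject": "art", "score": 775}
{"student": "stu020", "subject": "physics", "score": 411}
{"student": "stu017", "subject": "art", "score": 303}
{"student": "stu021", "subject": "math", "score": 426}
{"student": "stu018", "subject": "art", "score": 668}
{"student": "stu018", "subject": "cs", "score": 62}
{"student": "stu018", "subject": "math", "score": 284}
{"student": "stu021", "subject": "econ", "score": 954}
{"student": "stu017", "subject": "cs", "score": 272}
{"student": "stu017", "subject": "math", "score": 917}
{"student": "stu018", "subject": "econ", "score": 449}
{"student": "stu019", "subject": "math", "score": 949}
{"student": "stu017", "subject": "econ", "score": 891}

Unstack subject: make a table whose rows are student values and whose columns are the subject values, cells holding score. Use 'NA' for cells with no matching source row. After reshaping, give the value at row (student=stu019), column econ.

NA

No long-format row has student=stu019 and subject=econ, so the cell is NA.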